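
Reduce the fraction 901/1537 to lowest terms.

17/29

901 = 17 × 53
1537 = 29 × 53
gcd(901, 1537) = 53.
Divide numerator and denominator by 53: 901/1537 = 17/29.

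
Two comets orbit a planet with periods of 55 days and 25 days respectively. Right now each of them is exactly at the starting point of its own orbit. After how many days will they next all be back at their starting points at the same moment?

We need the least common multiple of the intervals.
55 = 5 × 11
25 = 5^2
LCM(55, 25) = 5^2 × 11 = 275.

275 days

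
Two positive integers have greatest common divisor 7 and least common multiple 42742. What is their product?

299194

For any two positive integers, gcd × lcm = product = 7 × 42742 = 299194.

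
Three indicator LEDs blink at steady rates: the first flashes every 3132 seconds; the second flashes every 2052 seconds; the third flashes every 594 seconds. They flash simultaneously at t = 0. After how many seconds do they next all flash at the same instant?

654588 seconds

The first simultaneous occurrence is after LCM of the individual periods.
3132 = 2^2 × 3^3 × 29
2052 = 2^2 × 3^3 × 19
594 = 2 × 3^3 × 11
LCM(3132, 2052, 594) = 2^2 × 3^3 × 11 × 19 × 29 = 654588.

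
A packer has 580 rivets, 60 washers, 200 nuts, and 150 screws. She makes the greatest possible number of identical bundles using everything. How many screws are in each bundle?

15

Number of bundles = gcd(580, 60, 200, 150).
580 = 2^2 × 5 × 29
60 = 2^2 × 3 × 5
200 = 2^3 × 5^2
150 = 2 × 3 × 5^2
gcd(580, 60, 200, 150) = 2 × 5 = 10.
screws per bundle = 150 / 10 = 15.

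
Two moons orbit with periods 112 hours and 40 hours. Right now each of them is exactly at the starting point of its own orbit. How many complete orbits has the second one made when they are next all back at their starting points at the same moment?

14 orbits

They are all back at their starting positions together after one LCM of the periods.
112 = 2^4 × 7
40 = 2^3 × 5
LCM(112, 40) = 2^4 × 5 × 7 = 560.
Orbits for period 40: 560 / 40 = 14.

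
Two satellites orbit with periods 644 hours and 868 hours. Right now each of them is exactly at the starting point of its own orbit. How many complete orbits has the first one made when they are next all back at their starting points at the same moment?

All finish a whole number of cycles simultaneously at t = LCM of the periods.
644 = 2^2 × 7 × 23
868 = 2^2 × 7 × 31
LCM(644, 868) = 2^2 × 7 × 23 × 31 = 19964.
Orbits for period 644: 19964 / 644 = 31.

31 orbits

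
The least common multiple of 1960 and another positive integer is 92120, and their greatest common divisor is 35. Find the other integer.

1645

gcd × lcm = product of the two integers, so the other integer is (35 × 92120) / 1960 = 1645.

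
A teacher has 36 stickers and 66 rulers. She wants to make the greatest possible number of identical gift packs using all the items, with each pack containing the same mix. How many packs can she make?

The pack count must divide each quantity, so the greatest is gcd(36, 66).
36 = 2^2 × 3^2
66 = 2 × 3 × 11
gcd(36, 66) = 2 × 3 = 6.

6 packs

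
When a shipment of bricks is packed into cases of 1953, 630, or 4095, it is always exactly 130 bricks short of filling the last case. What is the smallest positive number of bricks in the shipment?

253760

Being 130 short of a full case of size k means N ≡ −130 (mod k), i.e. N + 130 is a multiple of each size.
1953 = 3^2 × 7 × 31
630 = 2 × 3^2 × 5 × 7
4095 = 3^2 × 5 × 7 × 13
LCM(1953, 630, 4095) = 2 × 3^2 × 5 × 7 × 13 × 31 = 253890.
Smallest positive N is 253890 − 130 = 253760.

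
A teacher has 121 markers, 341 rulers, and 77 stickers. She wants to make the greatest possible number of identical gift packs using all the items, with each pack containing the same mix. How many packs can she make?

11 packs

The pack count must divide each quantity, so the greatest is gcd(121, 341, 77).
121 = 11^2
341 = 11 × 31
77 = 7 × 11
gcd(121, 341, 77) = 11.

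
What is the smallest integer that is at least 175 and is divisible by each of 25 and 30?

The integer must be a common multiple of 25 and 30, so a multiple of their LCM.
25 = 5^2
30 = 2 × 3 × 5
LCM(25, 30) = 2 × 3 × 5^2 = 150.
Smallest multiple of 150 that is ≥ 175: ⌈175/150⌉ × 150 = 2 × 150 = 300.

300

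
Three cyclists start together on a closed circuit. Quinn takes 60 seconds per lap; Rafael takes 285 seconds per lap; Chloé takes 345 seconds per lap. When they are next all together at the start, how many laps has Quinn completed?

437 laps

They are all back at their starting positions together after one LCM of the periods.
60 = 2^2 × 3 × 5
285 = 3 × 5 × 19
345 = 3 × 5 × 23
LCM(60, 285, 345) = 2^2 × 3 × 5 × 19 × 23 = 26220.
Laps for period 60: 26220 / 60 = 437.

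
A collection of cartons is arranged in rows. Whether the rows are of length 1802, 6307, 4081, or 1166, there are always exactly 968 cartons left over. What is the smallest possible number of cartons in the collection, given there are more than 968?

N − 968 must be a common multiple of 1802, 6307, 4081, and 1166.
1802 = 2 × 17 × 53
6307 = 7 × 17 × 53
4081 = 7 × 11 × 53
1166 = 2 × 11 × 53
LCM(1802, 6307, 4081, 1166) = 2 × 7 × 11 × 17 × 53 = 138754.
Smallest N > 968 is LCM + 968 = 138754 + 968 = 139722.

139722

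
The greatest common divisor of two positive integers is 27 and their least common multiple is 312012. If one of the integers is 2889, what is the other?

For two integers, gcd × lcm = product, so the other is (27 × 312012) / 2889 = 8424324 / 2889 = 2916.

2916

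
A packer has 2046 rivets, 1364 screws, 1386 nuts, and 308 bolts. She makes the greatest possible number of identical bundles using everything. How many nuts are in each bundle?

Number of bundles = gcd(2046, 1364, 1386, 308).
2046 = 2 × 3 × 11 × 31
1364 = 2^2 × 11 × 31
1386 = 2 × 3^2 × 7 × 11
308 = 2^2 × 7 × 11
gcd(2046, 1364, 1386, 308) = 2 × 11 = 22.
nuts per bundle = 1386 / 22 = 63.

63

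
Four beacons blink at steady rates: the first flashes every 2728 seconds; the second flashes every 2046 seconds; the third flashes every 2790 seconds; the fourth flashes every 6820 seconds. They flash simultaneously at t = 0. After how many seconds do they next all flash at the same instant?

We need the least common multiple of the intervals.
2728 = 2^3 × 11 × 31
2046 = 2 × 3 × 11 × 31
2790 = 2 × 3^2 × 5 × 31
6820 = 2^2 × 5 × 11 × 31
LCM(2728, 2046, 2790, 6820) = 2^3 × 3^2 × 5 × 11 × 31 = 122760.

122760 seconds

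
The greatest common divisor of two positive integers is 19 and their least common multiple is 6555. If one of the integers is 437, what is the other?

For two integers, gcd × lcm = product, so the other is (19 × 6555) / 437 = 124545 / 437 = 285.

285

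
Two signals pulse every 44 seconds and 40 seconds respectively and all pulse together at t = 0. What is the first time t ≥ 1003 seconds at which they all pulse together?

1320 seconds

Joint pulses occur at multiples of LCM(44, 40).
44 = 2^2 × 11
40 = 2^3 × 5
LCM(44, 40) = 2^3 × 5 × 11 = 440.
Smallest multiple of 440 that is ≥ 1003: ⌈1003/440⌉ × 440 = 3 × 440 = 1320.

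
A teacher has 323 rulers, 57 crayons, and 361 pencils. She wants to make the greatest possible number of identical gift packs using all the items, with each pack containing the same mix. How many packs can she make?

19 packs

The pack count must divide each quantity, so the greatest is gcd(323, 57, 361).
323 = 17 × 19
57 = 3 × 19
361 = 19^2
gcd(323, 57, 361) = 19.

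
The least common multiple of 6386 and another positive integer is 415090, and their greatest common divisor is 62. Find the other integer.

gcd × lcm = product of the two integers, so the other integer is (62 × 415090) / 6386 = 4030.

4030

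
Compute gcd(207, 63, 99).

9

207 = 3^2 × 23
63 = 3^2 × 7
99 = 3^2 × 11
gcd(207, 63, 99) = 3^2 = 9.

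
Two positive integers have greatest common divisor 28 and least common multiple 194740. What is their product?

For any two positive integers, gcd × lcm = product = 28 × 194740 = 5452720.

5452720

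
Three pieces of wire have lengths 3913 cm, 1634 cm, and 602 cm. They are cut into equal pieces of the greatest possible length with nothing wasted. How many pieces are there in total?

143

Piece length = gcd(3913, 1634, 602).
3913 = 7 × 13 × 43
1634 = 2 × 19 × 43
602 = 2 × 7 × 43
gcd(3913, 1634, 602) = 43.
Total pieces = 3913/43 + 1634/43 + 602/43 = 91 + 38 + 14 = 143.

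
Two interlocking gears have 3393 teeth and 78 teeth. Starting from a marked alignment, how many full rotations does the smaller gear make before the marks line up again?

87 rotations

The first common completion time is the LCM of the periods.
3393 = 3^2 × 13 × 29
78 = 2 × 3 × 13
LCM(3393, 78) = 2 × 3^2 × 13 × 29 = 6786.
Rotations for period 78: 6786 / 78 = 87.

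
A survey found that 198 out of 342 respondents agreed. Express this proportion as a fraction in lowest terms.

11/19

198 = 2 × 3^2 × 11
342 = 2 × 3^2 × 19
gcd(198, 342) = 2 × 3^2 = 18.
Divide numerator and denominator by 18: 198/342 = 11/19.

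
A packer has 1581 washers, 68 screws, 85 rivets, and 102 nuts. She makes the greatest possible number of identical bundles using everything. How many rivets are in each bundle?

Number of bundles = gcd(1581, 68, 85, 102).
1581 = 3 × 17 × 31
68 = 2^2 × 17
85 = 5 × 17
102 = 2 × 3 × 17
gcd(1581, 68, 85, 102) = 17.
rivets per bundle = 85 / 17 = 5.

5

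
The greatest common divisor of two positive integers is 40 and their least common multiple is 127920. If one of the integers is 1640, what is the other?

For two integers, gcd × lcm = product, so the other is (40 × 127920) / 1640 = 5116800 / 1640 = 3120.

3120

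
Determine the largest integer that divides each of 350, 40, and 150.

10

350 = 2 × 5^2 × 7
40 = 2^3 × 5
150 = 2 × 3 × 5^2
gcd(350, 40, 150) = 2 × 5 = 10.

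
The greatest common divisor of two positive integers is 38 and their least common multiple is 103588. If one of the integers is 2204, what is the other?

For two integers, gcd × lcm = product, so the other is (38 × 103588) / 2204 = 3936344 / 2204 = 1786.

1786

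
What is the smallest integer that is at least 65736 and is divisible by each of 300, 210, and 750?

73500

The integer must be a common multiple of 300, 210, and 750, so a multiple of their LCM.
300 = 2^2 × 3 × 5^2
210 = 2 × 3 × 5 × 7
750 = 2 × 3 × 5^3
LCM(300, 210, 750) = 2^2 × 3 × 5^3 × 7 = 10500.
Smallest multiple of 10500 that is ≥ 65736: ⌈65736/10500⌉ × 10500 = 7 × 10500 = 73500.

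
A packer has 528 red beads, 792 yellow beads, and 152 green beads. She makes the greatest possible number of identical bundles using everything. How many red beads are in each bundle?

Number of bundles = gcd(528, 792, 152).
528 = 2^4 × 3 × 11
792 = 2^3 × 3^2 × 11
152 = 2^3 × 19
gcd(528, 792, 152) = 2^3 = 8.
red beads per bundle = 528 / 8 = 66.

66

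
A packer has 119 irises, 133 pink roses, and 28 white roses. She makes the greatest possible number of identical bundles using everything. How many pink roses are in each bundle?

19

Number of bundles = gcd(119, 133, 28).
119 = 7 × 17
133 = 7 × 19
28 = 2^2 × 7
gcd(119, 133, 28) = 7.
pink roses per bundle = 133 / 7 = 19.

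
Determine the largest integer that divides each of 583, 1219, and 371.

53

583 = 11 × 53
1219 = 23 × 53
371 = 7 × 53
gcd(583, 1219, 371) = 53.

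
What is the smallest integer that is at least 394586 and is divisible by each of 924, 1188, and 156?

432432

The integer must be a common multiple of 924, 1188, and 156, so a multiple of their LCM.
924 = 2^2 × 3 × 7 × 11
1188 = 2^2 × 3^3 × 11
156 = 2^2 × 3 × 13
LCM(924, 1188, 156) = 2^2 × 3^3 × 7 × 11 × 13 = 108108.
Smallest multiple of 108108 that is ≥ 394586: ⌈394586/108108⌉ × 108108 = 4 × 108108 = 432432.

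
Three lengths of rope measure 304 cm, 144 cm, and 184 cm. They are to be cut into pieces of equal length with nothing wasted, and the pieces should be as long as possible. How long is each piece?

The greatest length dividing all of 304, 144, and 184 is their gcd.
304 = 2^4 × 19
144 = 2^4 × 3^2
184 = 2^3 × 23
gcd(304, 144, 184) = 2^3 = 8.

8 cm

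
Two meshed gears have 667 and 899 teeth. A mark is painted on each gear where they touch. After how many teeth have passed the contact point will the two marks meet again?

The first simultaneous occurrence is after LCM of the individual periods.
667 = 23 × 29
899 = 29 × 31
LCM(667, 899) = 23 × 29 × 31 = 20677.

20677 teeth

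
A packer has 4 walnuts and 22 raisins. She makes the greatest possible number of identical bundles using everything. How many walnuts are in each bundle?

Number of bundles = gcd(4, 22).
4 = 2^2
22 = 2 × 11
gcd(4, 22) = 2.
walnuts per bundle = 4 / 2 = 2.

2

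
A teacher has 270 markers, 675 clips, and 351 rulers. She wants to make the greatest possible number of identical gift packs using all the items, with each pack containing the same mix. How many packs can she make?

The pack count must divide each quantity, so the greatest is gcd(270, 675, 351).
270 = 2 × 3^3 × 5
675 = 3^3 × 5^2
351 = 3^3 × 13
gcd(270, 675, 351) = 3^3 = 27.

27 packs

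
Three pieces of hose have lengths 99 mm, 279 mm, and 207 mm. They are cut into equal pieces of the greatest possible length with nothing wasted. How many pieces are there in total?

65

Piece length = gcd(99, 279, 207).
99 = 3^2 × 11
279 = 3^2 × 31
207 = 3^2 × 23
gcd(99, 279, 207) = 3^2 = 9.
Total pieces = 99/9 + 279/9 + 207/9 = 11 + 31 + 23 = 65.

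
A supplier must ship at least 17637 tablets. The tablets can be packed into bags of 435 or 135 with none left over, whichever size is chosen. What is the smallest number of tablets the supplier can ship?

19575

The number of tablets must be a common multiple of 435 and 135, so a multiple of their LCM.
435 = 3 × 5 × 29
135 = 3^3 × 5
LCM(435, 135) = 3^3 × 5 × 29 = 3915.
Smallest multiple of 3915 that is ≥ 17637: ⌈17637/3915⌉ × 3915 = 5 × 3915 = 19575.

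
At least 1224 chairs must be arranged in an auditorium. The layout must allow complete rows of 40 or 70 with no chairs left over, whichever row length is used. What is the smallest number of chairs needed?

The number of chairs must be a common multiple of 40 and 70, so a multiple of their LCM.
40 = 2^3 × 5
70 = 2 × 5 × 7
LCM(40, 70) = 2^3 × 5 × 7 = 280.
Smallest multiple of 280 that is ≥ 1224: ⌈1224/280⌉ × 280 = 5 × 280 = 1400.

1400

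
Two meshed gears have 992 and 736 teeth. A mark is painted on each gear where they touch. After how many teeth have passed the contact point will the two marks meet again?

22816 teeth

The first simultaneous occurrence is after LCM of the individual periods.
992 = 2^5 × 31
736 = 2^5 × 23
LCM(992, 736) = 2^5 × 23 × 31 = 22816.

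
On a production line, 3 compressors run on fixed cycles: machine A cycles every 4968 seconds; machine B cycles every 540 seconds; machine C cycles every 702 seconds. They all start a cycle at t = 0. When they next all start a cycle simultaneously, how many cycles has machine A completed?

All finish a whole number of cycles simultaneously at t = LCM of the periods.
4968 = 2^3 × 3^3 × 23
540 = 2^2 × 3^3 × 5
702 = 2 × 3^3 × 13
LCM(4968, 540, 702) = 2^3 × 3^3 × 5 × 13 × 23 = 322920.
Cycles for period 4968: 322920 / 4968 = 65.

65 cycles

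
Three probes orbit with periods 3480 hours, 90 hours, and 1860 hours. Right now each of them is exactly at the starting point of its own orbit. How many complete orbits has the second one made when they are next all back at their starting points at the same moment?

3596 orbits

The first common completion time is the LCM of the periods.
3480 = 2^3 × 3 × 5 × 29
90 = 2 × 3^2 × 5
1860 = 2^2 × 3 × 5 × 31
LCM(3480, 90, 1860) = 2^3 × 3^2 × 5 × 29 × 31 = 323640.
Orbits for period 90: 323640 / 90 = 3596.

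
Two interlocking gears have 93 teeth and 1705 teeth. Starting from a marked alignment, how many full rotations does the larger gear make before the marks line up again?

The first common completion time is the LCM of the periods.
93 = 3 × 31
1705 = 5 × 11 × 31
LCM(93, 1705) = 3 × 5 × 11 × 31 = 5115.
Rotations for period 1705: 5115 / 1705 = 3.

3 rotations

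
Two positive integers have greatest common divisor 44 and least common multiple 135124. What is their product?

5945456

For any two positive integers, gcd × lcm = product = 44 × 135124 = 5945456.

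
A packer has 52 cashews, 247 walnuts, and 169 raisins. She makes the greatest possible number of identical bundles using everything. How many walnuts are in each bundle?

Number of bundles = gcd(52, 247, 169).
52 = 2^2 × 13
247 = 13 × 19
169 = 13^2
gcd(52, 247, 169) = 13.
walnuts per bundle = 247 / 13 = 19.

19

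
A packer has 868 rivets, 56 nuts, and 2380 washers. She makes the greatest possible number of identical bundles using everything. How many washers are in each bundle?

85

Number of bundles = gcd(868, 56, 2380).
868 = 2^2 × 7 × 31
56 = 2^3 × 7
2380 = 2^2 × 5 × 7 × 17
gcd(868, 56, 2380) = 2^2 × 7 = 28.
washers per bundle = 2380 / 28 = 85.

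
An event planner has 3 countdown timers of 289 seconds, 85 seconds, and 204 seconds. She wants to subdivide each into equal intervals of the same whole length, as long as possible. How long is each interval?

The interval must divide each timer length; the longest such is the gcd.
289 = 17^2
85 = 5 × 17
204 = 2^2 × 3 × 17
gcd(289, 85, 204) = 17.

17 seconds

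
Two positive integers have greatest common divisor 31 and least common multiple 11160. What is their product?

345960

For any two positive integers, gcd × lcm = product = 31 × 11160 = 345960.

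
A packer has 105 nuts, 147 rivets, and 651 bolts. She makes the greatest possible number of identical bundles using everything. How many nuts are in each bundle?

5

Number of bundles = gcd(105, 147, 651).
105 = 3 × 5 × 7
147 = 3 × 7^2
651 = 3 × 7 × 31
gcd(105, 147, 651) = 3 × 7 = 21.
nuts per bundle = 105 / 21 = 5.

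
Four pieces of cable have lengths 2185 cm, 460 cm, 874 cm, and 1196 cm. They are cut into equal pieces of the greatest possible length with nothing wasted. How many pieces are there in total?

205

Piece length = gcd(2185, 460, 874, 1196).
2185 = 5 × 19 × 23
460 = 2^2 × 5 × 23
874 = 2 × 19 × 23
1196 = 2^2 × 13 × 23
gcd(2185, 460, 874, 1196) = 23.
Total pieces = 2185/23 + 460/23 + 874/23 + 1196/23 = 95 + 20 + 38 + 52 = 205.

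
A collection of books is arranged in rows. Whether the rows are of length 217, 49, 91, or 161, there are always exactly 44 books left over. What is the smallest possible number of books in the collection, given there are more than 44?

N − 44 must be a common multiple of 217, 49, 91, and 161.
217 = 7 × 31
49 = 7^2
91 = 7 × 13
161 = 7 × 23
LCM(217, 49, 91, 161) = 7^2 × 13 × 23 × 31 = 454181.
Smallest N > 44 is LCM + 44 = 454181 + 44 = 454225.

454225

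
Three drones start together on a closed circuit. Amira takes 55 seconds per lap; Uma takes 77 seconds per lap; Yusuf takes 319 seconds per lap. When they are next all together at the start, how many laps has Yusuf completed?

The first common completion time is the LCM of the periods.
55 = 5 × 11
77 = 7 × 11
319 = 11 × 29
LCM(55, 77, 319) = 5 × 7 × 11 × 29 = 11165.
Laps for period 319: 11165 / 319 = 35.

35 laps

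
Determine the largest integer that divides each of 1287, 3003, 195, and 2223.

39

1287 = 3^2 × 11 × 13
3003 = 3 × 7 × 11 × 13
195 = 3 × 5 × 13
2223 = 3^2 × 13 × 19
gcd(1287, 3003, 195, 2223) = 3 × 13 = 39.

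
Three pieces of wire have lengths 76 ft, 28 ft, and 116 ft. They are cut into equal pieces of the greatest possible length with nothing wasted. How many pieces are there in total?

Piece length = gcd(76, 28, 116).
76 = 2^2 × 19
28 = 2^2 × 7
116 = 2^2 × 29
gcd(76, 28, 116) = 2^2 = 4.
Total pieces = 76/4 + 28/4 + 116/4 = 19 + 7 + 29 = 55.

55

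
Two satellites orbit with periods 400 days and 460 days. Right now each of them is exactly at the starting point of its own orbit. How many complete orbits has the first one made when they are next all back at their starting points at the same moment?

23 orbits

The first common completion time is the LCM of the periods.
400 = 2^4 × 5^2
460 = 2^2 × 5 × 23
LCM(400, 460) = 2^4 × 5^2 × 23 = 9200.
Orbits for period 400: 9200 / 400 = 23.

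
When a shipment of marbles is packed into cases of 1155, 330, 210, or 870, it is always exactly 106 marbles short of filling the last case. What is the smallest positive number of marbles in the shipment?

Being 106 short of a full case of size k means N ≡ −106 (mod k), i.e. N + 106 is a multiple of each size.
1155 = 3 × 5 × 7 × 11
330 = 2 × 3 × 5 × 11
210 = 2 × 3 × 5 × 7
870 = 2 × 3 × 5 × 29
LCM(1155, 330, 210, 870) = 2 × 3 × 5 × 7 × 11 × 29 = 66990.
Smallest positive N is 66990 − 106 = 66884.

66884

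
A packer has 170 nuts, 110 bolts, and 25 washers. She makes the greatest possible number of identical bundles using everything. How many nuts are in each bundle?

34

Number of bundles = gcd(170, 110, 25).
170 = 2 × 5 × 17
110 = 2 × 5 × 11
25 = 5^2
gcd(170, 110, 25) = 5.
nuts per bundle = 170 / 5 = 34.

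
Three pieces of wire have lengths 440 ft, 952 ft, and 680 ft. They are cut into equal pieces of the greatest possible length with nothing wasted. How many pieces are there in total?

259

Piece length = gcd(440, 952, 680).
440 = 2^3 × 5 × 11
952 = 2^3 × 7 × 17
680 = 2^3 × 5 × 17
gcd(440, 952, 680) = 2^3 = 8.
Total pieces = 440/8 + 952/8 + 680/8 = 55 + 119 + 85 = 259.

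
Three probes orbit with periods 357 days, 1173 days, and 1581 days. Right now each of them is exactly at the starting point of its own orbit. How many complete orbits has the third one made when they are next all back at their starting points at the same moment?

They are all back at their starting positions together after one LCM of the periods.
357 = 3 × 7 × 17
1173 = 3 × 17 × 23
1581 = 3 × 17 × 31
LCM(357, 1173, 1581) = 3 × 7 × 17 × 23 × 31 = 254541.
Orbits for period 1581: 254541 / 1581 = 161.

161 orbits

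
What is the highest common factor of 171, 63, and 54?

9

171 = 3^2 × 19
63 = 3^2 × 7
54 = 2 × 3^3
gcd(171, 63, 54) = 3^2 = 9.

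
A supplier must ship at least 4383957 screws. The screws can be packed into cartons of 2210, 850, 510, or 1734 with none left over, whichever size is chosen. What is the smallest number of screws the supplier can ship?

The number of screws must be a common multiple of 2210, 850, 510, and 1734, so a multiple of their LCM.
2210 = 2 × 5 × 13 × 17
850 = 2 × 5^2 × 17
510 = 2 × 3 × 5 × 17
1734 = 2 × 3 × 17^2
LCM(2210, 850, 510, 1734) = 2 × 3 × 5^2 × 13 × 17^2 = 563550.
Smallest multiple of 563550 that is ≥ 4383957: ⌈4383957/563550⌉ × 563550 = 8 × 563550 = 4508400.

4508400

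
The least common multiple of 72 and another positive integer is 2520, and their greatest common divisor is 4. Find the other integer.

gcd × lcm = product of the two integers, so the other integer is (4 × 2520) / 72 = 140.

140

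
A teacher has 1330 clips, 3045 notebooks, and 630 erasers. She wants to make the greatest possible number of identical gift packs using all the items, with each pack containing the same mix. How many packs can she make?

35 packs

The pack count must divide each quantity, so the greatest is gcd(1330, 3045, 630).
1330 = 2 × 5 × 7 × 19
3045 = 3 × 5 × 7 × 29
630 = 2 × 3^2 × 5 × 7
gcd(1330, 3045, 630) = 5 × 7 = 35.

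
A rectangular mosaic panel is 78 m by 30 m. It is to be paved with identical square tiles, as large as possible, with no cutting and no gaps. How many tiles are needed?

Tile side = gcd(78, 30).
78 = 2 × 3 × 13
30 = 2 × 3 × 5
gcd(78, 30) = 2 × 3 = 6.
Tiles: (78/6) × (30/6) = 13 × 5 = 65.

65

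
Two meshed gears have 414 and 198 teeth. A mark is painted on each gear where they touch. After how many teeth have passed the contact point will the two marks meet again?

They coincide at every common multiple of the periods; the first is the LCM.
414 = 2 × 3^2 × 23
198 = 2 × 3^2 × 11
LCM(414, 198) = 2 × 3^2 × 11 × 23 = 4554.

4554 teeth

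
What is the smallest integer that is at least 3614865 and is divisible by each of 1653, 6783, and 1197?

4130847

The integer must be a common multiple of 1653, 6783, and 1197, so a multiple of their LCM.
1653 = 3 × 19 × 29
6783 = 3 × 7 × 17 × 19
1197 = 3^2 × 7 × 19
LCM(1653, 6783, 1197) = 3^2 × 7 × 17 × 19 × 29 = 590121.
Smallest multiple of 590121 that is ≥ 3614865: ⌈3614865/590121⌉ × 590121 = 7 × 590121 = 4130847.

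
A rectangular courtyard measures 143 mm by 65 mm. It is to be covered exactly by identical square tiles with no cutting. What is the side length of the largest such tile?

13 mm

By the Euclidean algorithm:
143 = 2 × 65 + 13
65 = 5 × 13 + 0
gcd(143, 65) = 13.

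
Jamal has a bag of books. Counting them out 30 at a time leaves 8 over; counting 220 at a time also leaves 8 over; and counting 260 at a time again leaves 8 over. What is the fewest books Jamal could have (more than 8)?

8588

N − 8 must be a common multiple of 30, 220, and 260.
30 = 2 × 3 × 5
220 = 2^2 × 5 × 11
260 = 2^2 × 5 × 13
LCM(30, 220, 260) = 2^2 × 3 × 5 × 11 × 13 = 8580.
Smallest N > 8 is LCM + 8 = 8580 + 8 = 8588.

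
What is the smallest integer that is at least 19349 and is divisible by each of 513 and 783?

29754

The integer must be a common multiple of 513 and 783, so a multiple of their LCM.
513 = 3^3 × 19
783 = 3^3 × 29
LCM(513, 783) = 3^3 × 19 × 29 = 14877.
Smallest multiple of 14877 that is ≥ 19349: ⌈19349/14877⌉ × 14877 = 2 × 14877 = 29754.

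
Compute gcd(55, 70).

55 = 5 × 11
70 = 2 × 5 × 7
gcd(55, 70) = 5.

5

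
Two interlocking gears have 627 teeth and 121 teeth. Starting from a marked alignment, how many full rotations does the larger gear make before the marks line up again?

All finish a whole number of cycles simultaneously at t = LCM of the periods.
627 = 3 × 11 × 19
121 = 11^2
LCM(627, 121) = 3 × 11^2 × 19 = 6897.
Rotations for period 627: 6897 / 627 = 11.

11 rotations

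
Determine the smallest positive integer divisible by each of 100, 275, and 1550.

34100

100 = 2^2 × 5^2
275 = 5^2 × 11
1550 = 2 × 5^2 × 31
LCM(100, 275, 1550) = 2^2 × 5^2 × 11 × 31 = 34100.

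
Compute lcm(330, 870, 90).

28710

330 = 2 × 3 × 5 × 11
870 = 2 × 3 × 5 × 29
90 = 2 × 3^2 × 5
LCM(330, 870, 90) = 2 × 3^2 × 5 × 11 × 29 = 28710.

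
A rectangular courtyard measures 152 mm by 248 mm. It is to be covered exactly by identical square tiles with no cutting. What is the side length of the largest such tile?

8 mm

The tile side must divide both 152 and 248, so the largest is their gcd.
152 = 2^3 × 19
248 = 2^3 × 31
gcd(152, 248) = 2^3 = 8.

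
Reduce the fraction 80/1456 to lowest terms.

80 = 2^4 × 5
1456 = 2^4 × 7 × 13
gcd(80, 1456) = 2^4 = 16.
Divide numerator and denominator by 16: 80/1456 = 5/91.

5/91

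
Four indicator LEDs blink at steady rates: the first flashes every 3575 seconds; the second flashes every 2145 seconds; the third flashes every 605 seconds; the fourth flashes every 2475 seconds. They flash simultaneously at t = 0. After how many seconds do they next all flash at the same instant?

353925 seconds

The first simultaneous occurrence is after LCM of the individual periods.
3575 = 5^2 × 11 × 13
2145 = 3 × 5 × 11 × 13
605 = 5 × 11^2
2475 = 3^2 × 5^2 × 11
LCM(3575, 2145, 605, 2475) = 3^2 × 5^2 × 11^2 × 13 = 353925.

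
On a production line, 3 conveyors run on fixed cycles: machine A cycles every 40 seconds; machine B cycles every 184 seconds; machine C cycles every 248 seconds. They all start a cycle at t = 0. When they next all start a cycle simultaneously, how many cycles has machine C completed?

All finish a whole number of cycles simultaneously at t = LCM of the periods.
40 = 2^3 × 5
184 = 2^3 × 23
248 = 2^3 × 31
LCM(40, 184, 248) = 2^3 × 5 × 23 × 31 = 28520.
Cycles for period 248: 28520 / 248 = 115.

115 cycles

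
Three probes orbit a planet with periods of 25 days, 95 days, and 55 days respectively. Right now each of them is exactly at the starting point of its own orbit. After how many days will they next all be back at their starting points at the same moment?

The first simultaneous occurrence is after LCM of the individual periods.
25 = 5^2
95 = 5 × 19
55 = 5 × 11
LCM(25, 95, 55) = 5^2 × 11 × 19 = 5225.

5225 days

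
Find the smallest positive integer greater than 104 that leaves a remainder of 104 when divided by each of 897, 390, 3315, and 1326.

152594

N − 104 must be a common multiple of 897, 390, 3315, and 1326.
897 = 3 × 13 × 23
390 = 2 × 3 × 5 × 13
3315 = 3 × 5 × 13 × 17
1326 = 2 × 3 × 13 × 17
LCM(897, 390, 3315, 1326) = 2 × 3 × 5 × 13 × 17 × 23 = 152490.
Smallest N > 104 is LCM + 104 = 152490 + 104 = 152594.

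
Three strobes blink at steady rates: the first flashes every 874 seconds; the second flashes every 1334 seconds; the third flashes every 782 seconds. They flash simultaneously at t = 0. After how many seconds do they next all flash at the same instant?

430882 seconds

We need the least common multiple of the intervals.
874 = 2 × 19 × 23
1334 = 2 × 23 × 29
782 = 2 × 17 × 23
LCM(874, 1334, 782) = 2 × 17 × 19 × 23 × 29 = 430882.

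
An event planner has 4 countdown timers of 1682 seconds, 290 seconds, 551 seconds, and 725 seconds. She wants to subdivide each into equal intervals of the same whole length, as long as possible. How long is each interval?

The interval must divide each timer length; the longest such is the gcd.
1682 = 2 × 29^2
290 = 2 × 5 × 29
551 = 19 × 29
725 = 5^2 × 29
gcd(1682, 290, 551, 725) = 29.

29 seconds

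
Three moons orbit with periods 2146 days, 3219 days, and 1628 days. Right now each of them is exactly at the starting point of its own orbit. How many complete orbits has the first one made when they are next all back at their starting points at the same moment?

They are all back at their starting positions together after one LCM of the periods.
2146 = 2 × 29 × 37
3219 = 3 × 29 × 37
1628 = 2^2 × 11 × 37
LCM(2146, 3219, 1628) = 2^2 × 3 × 11 × 29 × 37 = 141636.
Orbits for period 2146: 141636 / 2146 = 66.

66 orbits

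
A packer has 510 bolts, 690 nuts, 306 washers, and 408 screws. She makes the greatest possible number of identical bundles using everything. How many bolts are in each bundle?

Number of bundles = gcd(510, 690, 306, 408).
510 = 2 × 3 × 5 × 17
690 = 2 × 3 × 5 × 23
306 = 2 × 3^2 × 17
408 = 2^3 × 3 × 17
gcd(510, 690, 306, 408) = 2 × 3 = 6.
bolts per bundle = 510 / 6 = 85.

85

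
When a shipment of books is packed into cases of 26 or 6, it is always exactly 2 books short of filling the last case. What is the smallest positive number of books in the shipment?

76

Being 2 short of a full case of size k means N ≡ −2 (mod k), i.e. N + 2 is a multiple of each size.
26 = 2 × 13
6 = 2 × 3
LCM(26, 6) = 2 × 3 × 13 = 78.
Smallest positive N is 78 − 2 = 76.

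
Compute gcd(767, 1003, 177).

59

767 = 13 × 59
1003 = 17 × 59
177 = 3 × 59
gcd(767, 1003, 177) = 59.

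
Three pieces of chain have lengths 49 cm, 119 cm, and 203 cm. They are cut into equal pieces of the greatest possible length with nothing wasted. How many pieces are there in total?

53

Piece length = gcd(49, 119, 203).
49 = 7^2
119 = 7 × 17
203 = 7 × 29
gcd(49, 119, 203) = 7.
Total pieces = 49/7 + 119/7 + 203/7 = 7 + 17 + 29 = 53.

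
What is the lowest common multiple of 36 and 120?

360

36 = 2^2 × 3^2
120 = 2^3 × 3 × 5
LCM(36, 120) = 2^3 × 3^2 × 5 = 360.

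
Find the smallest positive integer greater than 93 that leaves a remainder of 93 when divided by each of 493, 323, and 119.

65662

N − 93 must be a common multiple of 493, 323, and 119.
493 = 17 × 29
323 = 17 × 19
119 = 7 × 17
LCM(493, 323, 119) = 7 × 17 × 19 × 29 = 65569.
Smallest N > 93 is LCM + 93 = 65569 + 93 = 65662.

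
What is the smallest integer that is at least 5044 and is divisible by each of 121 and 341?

The integer must be a common multiple of 121 and 341, so a multiple of their LCM.
121 = 11^2
341 = 11 × 31
LCM(121, 341) = 11^2 × 31 = 3751.
Smallest multiple of 3751 that is ≥ 5044: ⌈5044/3751⌉ × 3751 = 2 × 3751 = 7502.

7502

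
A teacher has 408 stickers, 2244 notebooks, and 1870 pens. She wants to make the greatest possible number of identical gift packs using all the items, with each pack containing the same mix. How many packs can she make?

34 packs

The pack count must divide each quantity, so the greatest is gcd(408, 2244, 1870).
408 = 2^3 × 3 × 17
2244 = 2^2 × 3 × 11 × 17
1870 = 2 × 5 × 11 × 17
gcd(408, 2244, 1870) = 2 × 17 = 34.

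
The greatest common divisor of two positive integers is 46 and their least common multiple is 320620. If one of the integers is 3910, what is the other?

3772

For two integers, gcd × lcm = product, so the other is (46 × 320620) / 3910 = 14748520 / 3910 = 3772.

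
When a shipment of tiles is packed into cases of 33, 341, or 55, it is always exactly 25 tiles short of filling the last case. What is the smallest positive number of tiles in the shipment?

Being 25 short of a full case of size k means N ≡ −25 (mod k), i.e. N + 25 is a multiple of each size.
33 = 3 × 11
341 = 11 × 31
55 = 5 × 11
LCM(33, 341, 55) = 3 × 5 × 11 × 31 = 5115.
Smallest positive N is 5115 − 25 = 5090.

5090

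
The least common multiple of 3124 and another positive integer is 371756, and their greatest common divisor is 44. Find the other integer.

gcd × lcm = product of the two integers, so the other integer is (44 × 371756) / 3124 = 5236.

5236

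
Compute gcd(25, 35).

25 = 5^2
35 = 5 × 7
gcd(25, 35) = 5.

5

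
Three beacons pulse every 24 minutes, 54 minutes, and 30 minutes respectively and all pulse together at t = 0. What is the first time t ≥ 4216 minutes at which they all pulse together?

4320 minutes

Joint pulses occur at multiples of LCM(24, 54, 30).
24 = 2^3 × 3
54 = 2 × 3^3
30 = 2 × 3 × 5
LCM(24, 54, 30) = 2^3 × 3^3 × 5 = 1080.
Smallest multiple of 1080 that is ≥ 4216: ⌈4216/1080⌉ × 1080 = 4 × 1080 = 4320.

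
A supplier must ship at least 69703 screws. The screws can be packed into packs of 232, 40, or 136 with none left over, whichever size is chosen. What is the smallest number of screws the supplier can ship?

78880

The number of screws must be a common multiple of 232, 40, and 136, so a multiple of their LCM.
232 = 2^3 × 29
40 = 2^3 × 5
136 = 2^3 × 17
LCM(232, 40, 136) = 2^3 × 5 × 17 × 29 = 19720.
Smallest multiple of 19720 that is ≥ 69703: ⌈69703/19720⌉ × 19720 = 4 × 19720 = 78880.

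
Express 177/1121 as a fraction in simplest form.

3/19

177 = 3 × 59
1121 = 19 × 59
gcd(177, 1121) = 59.
Divide numerator and denominator by 59: 177/1121 = 3/19.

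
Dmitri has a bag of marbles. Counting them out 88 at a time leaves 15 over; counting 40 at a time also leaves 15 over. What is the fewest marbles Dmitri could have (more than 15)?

455

N − 15 must be a common multiple of 88 and 40.
88 = 2^3 × 11
40 = 2^3 × 5
LCM(88, 40) = 2^3 × 5 × 11 = 440.
Smallest N > 15 is LCM + 15 = 440 + 15 = 455.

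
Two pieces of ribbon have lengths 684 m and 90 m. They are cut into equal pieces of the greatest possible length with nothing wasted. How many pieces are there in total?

43

Piece length = gcd(684, 90).
684 = 2^2 × 3^2 × 19
90 = 2 × 3^2 × 5
gcd(684, 90) = 2 × 3^2 = 18.
Total pieces = 684/18 + 90/18 = 38 + 5 = 43.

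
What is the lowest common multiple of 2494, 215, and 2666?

2494 = 2 × 29 × 43
215 = 5 × 43
2666 = 2 × 31 × 43
LCM(2494, 215, 2666) = 2 × 5 × 29 × 31 × 43 = 386570.

386570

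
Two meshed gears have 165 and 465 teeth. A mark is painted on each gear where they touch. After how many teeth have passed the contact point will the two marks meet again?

The first simultaneous occurrence is after LCM of the individual periods.
165 = 3 × 5 × 11
465 = 3 × 5 × 31
LCM(165, 465) = 3 × 5 × 11 × 31 = 5115.

5115 teeth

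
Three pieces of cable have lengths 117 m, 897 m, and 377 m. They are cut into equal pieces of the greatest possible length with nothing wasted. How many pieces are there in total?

107

Piece length = gcd(117, 897, 377).
117 = 3^2 × 13
897 = 3 × 13 × 23
377 = 13 × 29
gcd(117, 897, 377) = 13.
Total pieces = 117/13 + 897/13 + 377/13 = 9 + 69 + 29 = 107.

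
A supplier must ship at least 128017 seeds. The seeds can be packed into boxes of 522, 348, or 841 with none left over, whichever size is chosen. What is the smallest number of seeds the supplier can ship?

The number of seeds must be a common multiple of 522, 348, and 841, so a multiple of their LCM.
522 = 2 × 3^2 × 29
348 = 2^2 × 3 × 29
841 = 29^2
LCM(522, 348, 841) = 2^2 × 3^2 × 29^2 = 30276.
Smallest multiple of 30276 that is ≥ 128017: ⌈128017/30276⌉ × 30276 = 5 × 30276 = 151380.

151380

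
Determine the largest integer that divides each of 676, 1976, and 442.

676 = 2^2 × 13^2
1976 = 2^3 × 13 × 19
442 = 2 × 13 × 17
gcd(676, 1976, 442) = 2 × 13 = 26.

26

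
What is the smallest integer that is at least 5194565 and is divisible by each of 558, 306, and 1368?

5767488

The integer must be a common multiple of 558, 306, and 1368, so a multiple of their LCM.
558 = 2 × 3^2 × 31
306 = 2 × 3^2 × 17
1368 = 2^3 × 3^2 × 19
LCM(558, 306, 1368) = 2^3 × 3^2 × 17 × 19 × 31 = 720936.
Smallest multiple of 720936 that is ≥ 5194565: ⌈5194565/720936⌉ × 720936 = 8 × 720936 = 5767488.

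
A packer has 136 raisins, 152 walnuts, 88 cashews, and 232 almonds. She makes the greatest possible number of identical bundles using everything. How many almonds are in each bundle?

29

Number of bundles = gcd(136, 152, 88, 232).
136 = 2^3 × 17
152 = 2^3 × 19
88 = 2^3 × 11
232 = 2^3 × 29
gcd(136, 152, 88, 232) = 2^3 = 8.
almonds per bundle = 232 / 8 = 29.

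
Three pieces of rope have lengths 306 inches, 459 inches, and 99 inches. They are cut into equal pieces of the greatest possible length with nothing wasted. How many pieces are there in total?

96

Piece length = gcd(306, 459, 99).
306 = 2 × 3^2 × 17
459 = 3^3 × 17
99 = 3^2 × 11
gcd(306, 459, 99) = 3^2 = 9.
Total pieces = 306/9 + 459/9 + 99/9 = 34 + 51 + 11 = 96.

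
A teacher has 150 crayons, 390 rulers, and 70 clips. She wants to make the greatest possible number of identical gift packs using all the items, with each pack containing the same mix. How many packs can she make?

The pack count must divide each quantity, so the greatest is gcd(150, 390, 70).
150 = 2 × 3 × 5^2
390 = 2 × 3 × 5 × 13
70 = 2 × 5 × 7
gcd(150, 390, 70) = 2 × 5 = 10.

10 packs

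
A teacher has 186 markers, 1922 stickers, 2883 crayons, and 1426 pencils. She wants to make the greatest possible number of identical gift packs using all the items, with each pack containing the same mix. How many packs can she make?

The pack count must divide each quantity, so the greatest is gcd(186, 1922, 2883, 1426).
186 = 2 × 3 × 31
1922 = 2 × 31^2
2883 = 3 × 31^2
1426 = 2 × 23 × 31
gcd(186, 1922, 2883, 1426) = 31.

31 packs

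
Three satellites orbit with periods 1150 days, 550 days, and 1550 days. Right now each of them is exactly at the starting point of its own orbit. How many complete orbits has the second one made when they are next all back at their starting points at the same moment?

They are all back at their starting positions together after one LCM of the periods.
1150 = 2 × 5^2 × 23
550 = 2 × 5^2 × 11
1550 = 2 × 5^2 × 31
LCM(1150, 550, 1550) = 2 × 5^2 × 11 × 23 × 31 = 392150.
Orbits for period 550: 392150 / 550 = 713.

713 orbits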